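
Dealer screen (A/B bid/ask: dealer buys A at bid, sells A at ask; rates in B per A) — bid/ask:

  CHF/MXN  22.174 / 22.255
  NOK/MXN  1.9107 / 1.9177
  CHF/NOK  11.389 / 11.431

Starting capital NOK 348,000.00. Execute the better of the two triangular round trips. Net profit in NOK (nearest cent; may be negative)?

Best loop NOK → CHF → MXN → NOK:
NOK 348,000.00 ÷ 11.431 (buy CHF at ask) = CHF 30,443.53
CHF 30,443.53 × 22.174 (sell CHF at bid) = MXN 675,054.85
MXN 675,054.85 ÷ 1.9177 (buy NOK at ask) = NOK 352,012.75

Net profit: NOK 4,012.75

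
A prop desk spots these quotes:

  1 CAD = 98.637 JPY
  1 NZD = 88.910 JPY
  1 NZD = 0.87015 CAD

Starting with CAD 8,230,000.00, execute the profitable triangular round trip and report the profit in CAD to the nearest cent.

Profitable loop is CAD → NZD → JPY → CAD:
CAD 8,230,000.00 ÷ 0.87015 = NZD 9,458,139.40
NZD 9,458,139.40 × 88.910 = JPY 840,923,174
JPY 840,923,174 ÷ 98.637 = CAD 8,525,433.40
Profit = CAD 8,525,433.40 − CAD 8,230,000.00

Profit: CAD 295,433.40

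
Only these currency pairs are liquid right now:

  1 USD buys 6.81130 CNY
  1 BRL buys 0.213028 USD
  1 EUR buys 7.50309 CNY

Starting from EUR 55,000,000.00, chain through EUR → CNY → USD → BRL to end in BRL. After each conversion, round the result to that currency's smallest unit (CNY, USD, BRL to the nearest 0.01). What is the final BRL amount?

EUR 55,000,000.00 × 7.50309 = CNY 412,669,950.00
CNY 412,669,950.00 ÷ 6.81130 = USD 60,586,077.55
USD 60,586,077.55 ÷ 0.213028 = BRL 284,404,292.16

BRL 284,404,292.16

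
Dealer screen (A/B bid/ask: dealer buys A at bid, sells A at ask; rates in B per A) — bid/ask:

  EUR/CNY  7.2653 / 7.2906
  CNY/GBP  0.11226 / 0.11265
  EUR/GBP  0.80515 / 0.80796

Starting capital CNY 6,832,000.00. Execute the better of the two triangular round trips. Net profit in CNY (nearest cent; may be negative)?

Best loop CNY → GBP → EUR → CNY:
CNY 6,832,000.00 × 0.11226 (sell CNY at bid) = GBP 766,960.32
GBP 766,960.32 ÷ 0.80796 (buy EUR at ask) = EUR 949,255.31
EUR 949,255.31 × 7.2653 (sell EUR at bid) = CNY 6,896,624.60

Net profit: CNY 64,624.60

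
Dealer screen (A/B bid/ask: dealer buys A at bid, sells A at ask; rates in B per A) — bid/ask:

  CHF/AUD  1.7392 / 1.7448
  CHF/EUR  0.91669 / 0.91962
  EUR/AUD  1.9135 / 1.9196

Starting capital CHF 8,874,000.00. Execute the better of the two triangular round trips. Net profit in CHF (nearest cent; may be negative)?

Best loop CHF → EUR → AUD → CHF:
CHF 8,874,000.00 × 0.91669 (sell CHF at bid) = EUR 8,134,707.06
EUR 8,134,707.06 × 1.9135 (sell EUR at bid) = AUD 15,565,761.96
AUD 15,565,761.96 ÷ 1.7448 (buy CHF at ask) = CHF 8,921,229.92

Net profit: CHF 47,229.92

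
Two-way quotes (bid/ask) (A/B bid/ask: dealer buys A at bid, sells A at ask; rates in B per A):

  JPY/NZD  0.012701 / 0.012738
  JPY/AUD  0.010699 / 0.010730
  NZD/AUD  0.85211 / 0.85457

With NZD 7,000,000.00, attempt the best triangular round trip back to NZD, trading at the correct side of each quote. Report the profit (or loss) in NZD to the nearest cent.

Best loop NZD → AUD → JPY → NZD:
NZD 7,000,000.00 × 0.85211 (sell NZD at bid) = AUD 5,964,770.00
AUD 5,964,770.00 ÷ 0.010730 (buy JPY at ask) = JPY 555,896,552
JPY 555,896,552 × 0.012701 (sell JPY at bid) = NZD 7,060,442.10

Net profit: NZD 60,442.10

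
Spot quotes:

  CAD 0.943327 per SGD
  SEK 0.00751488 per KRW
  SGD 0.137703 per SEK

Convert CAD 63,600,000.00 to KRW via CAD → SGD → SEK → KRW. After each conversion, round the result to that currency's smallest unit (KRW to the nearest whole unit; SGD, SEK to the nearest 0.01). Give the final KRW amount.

CAD 63,600,000.00 ÷ 0.943327 = SGD 67,420,947.35
SGD 67,420,947.35 ÷ 0.137703 = SEK 489,611,318.20
SEK 489,611,318.20 ÷ 0.00751488 = KRW 65,152,247,035

KRW 65,152,247,035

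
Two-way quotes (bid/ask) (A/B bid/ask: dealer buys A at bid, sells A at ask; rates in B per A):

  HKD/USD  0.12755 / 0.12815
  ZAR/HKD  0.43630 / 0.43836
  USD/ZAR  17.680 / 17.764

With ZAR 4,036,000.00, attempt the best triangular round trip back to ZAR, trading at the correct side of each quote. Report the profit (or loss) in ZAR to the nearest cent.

Best loop ZAR → USD → HKD → ZAR:
ZAR 4,036,000.00 ÷ 17.764 (buy USD at ask) = USD 227,201.08
USD 227,201.08 ÷ 0.12815 (buy HKD at ask) = HKD 1,772,930.79
HKD 1,772,930.79 ÷ 0.43836 (buy ZAR at ask) = ZAR 4,044,462.98

Net profit: ZAR 8,462.98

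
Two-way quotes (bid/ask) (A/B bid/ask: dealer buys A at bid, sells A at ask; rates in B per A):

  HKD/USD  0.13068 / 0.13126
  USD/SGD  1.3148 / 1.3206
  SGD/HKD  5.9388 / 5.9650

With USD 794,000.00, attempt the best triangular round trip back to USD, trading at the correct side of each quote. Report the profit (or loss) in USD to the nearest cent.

Net profit: USD 16,192.14

Best loop USD → SGD → HKD → USD:
USD 794,000.00 × 1.3148 (sell USD at bid) = SGD 1,043,951.20
SGD 1,043,951.20 × 5.9388 (sell SGD at bid) = HKD 6,199,817.39
HKD 6,199,817.39 × 0.13068 (sell HKD at bid) = USD 810,192.14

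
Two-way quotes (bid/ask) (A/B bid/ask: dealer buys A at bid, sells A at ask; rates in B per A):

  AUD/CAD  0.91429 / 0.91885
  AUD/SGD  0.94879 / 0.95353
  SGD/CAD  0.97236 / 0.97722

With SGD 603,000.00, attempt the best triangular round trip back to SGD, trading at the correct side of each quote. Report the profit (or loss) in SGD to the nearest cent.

Net profit: SGD 2,438.28

Best loop SGD → CAD → AUD → SGD:
SGD 603,000.00 × 0.97236 (sell SGD at bid) = CAD 586,333.08
CAD 586,333.08 ÷ 0.91885 (buy AUD at ask) = AUD 638,116.21
AUD 638,116.21 × 0.94879 (sell AUD at bid) = SGD 605,438.28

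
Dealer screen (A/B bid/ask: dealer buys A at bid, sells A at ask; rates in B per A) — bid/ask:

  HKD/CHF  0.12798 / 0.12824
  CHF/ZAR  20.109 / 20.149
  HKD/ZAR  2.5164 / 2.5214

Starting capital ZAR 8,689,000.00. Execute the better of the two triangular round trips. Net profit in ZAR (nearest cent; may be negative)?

Net profit: ZAR 179,713.57

Best loop ZAR → HKD → CHF → ZAR:
ZAR 8,689,000.00 ÷ 2.5214 (buy HKD at ask) = HKD 3,446,101.37
HKD 3,446,101.37 × 0.12798 (sell HKD at bid) = CHF 441,032.05
CHF 441,032.05 × 20.109 (sell CHF at bid) = ZAR 8,868,713.57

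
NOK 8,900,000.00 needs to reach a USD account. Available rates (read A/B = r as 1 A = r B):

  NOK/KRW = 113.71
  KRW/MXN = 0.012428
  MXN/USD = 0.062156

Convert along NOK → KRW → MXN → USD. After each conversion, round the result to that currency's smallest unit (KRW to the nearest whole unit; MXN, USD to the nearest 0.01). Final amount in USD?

NOK 8,900,000.00 × 113.71 = KRW 1,012,019,000
KRW 1,012,019,000 × 0.012428 = MXN 12,577,372.13
MXN 12,577,372.13 × 0.062156 = USD 781,759.14

USD 781,759.14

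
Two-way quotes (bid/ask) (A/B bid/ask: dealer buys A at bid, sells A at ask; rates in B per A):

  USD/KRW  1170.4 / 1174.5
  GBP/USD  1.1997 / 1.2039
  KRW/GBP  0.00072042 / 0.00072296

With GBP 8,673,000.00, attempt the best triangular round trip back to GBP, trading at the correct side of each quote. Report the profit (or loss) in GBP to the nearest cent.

Best loop GBP → USD → KRW → GBP:
GBP 8,673,000.00 × 1.1997 (sell GBP at bid) = USD 10,404,998.10
USD 10,404,998.10 × 1170.4 (sell USD at bid) = KRW 12,178,009,776
KRW 12,178,009,776 × 0.00072042 (sell KRW at bid) = GBP 8,773,281.80

Net profit: GBP 100,281.80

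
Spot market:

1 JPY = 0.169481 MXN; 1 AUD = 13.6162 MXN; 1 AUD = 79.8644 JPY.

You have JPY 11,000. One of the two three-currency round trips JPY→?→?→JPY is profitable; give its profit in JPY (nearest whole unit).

Profit: JPY 66

Profitable loop is JPY → AUD → MXN → JPY:
JPY 11,000 ÷ 79.8644 = AUD 137.73
AUD 137.73 × 13.6162 = MXN 1,875.41
MXN 1,875.41 ÷ 0.169481 = JPY 11,066
Profit = JPY 11,066 − JPY 11,000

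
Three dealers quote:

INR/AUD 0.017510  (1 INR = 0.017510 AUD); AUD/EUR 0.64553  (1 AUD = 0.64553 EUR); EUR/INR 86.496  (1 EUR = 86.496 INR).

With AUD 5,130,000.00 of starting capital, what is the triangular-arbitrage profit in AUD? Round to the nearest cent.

Profitable loop is AUD → INR → EUR → AUD:
AUD 5,130,000.00 ÷ 0.017510 = INR 292,975,442.60
INR 292,975,442.60 ÷ 86.496 = EUR 3,387,155.97
EUR 3,387,155.97 ÷ 0.64553 = AUD 5,247,093.04
Profit = AUD 5,247,093.04 − AUD 5,130,000.00

Profit: AUD 117,093.04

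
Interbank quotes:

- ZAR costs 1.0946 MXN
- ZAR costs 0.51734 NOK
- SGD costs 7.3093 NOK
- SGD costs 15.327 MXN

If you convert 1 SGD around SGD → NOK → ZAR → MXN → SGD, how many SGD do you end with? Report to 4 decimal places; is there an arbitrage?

Around SGD → NOK → ZAR → MXN → SGD: 1 × 7.3093 ÷ 0.51734 × 1.0946 ÷ 15.327 = 1.009016
Product > 1; profitable direction is SGD → NOK → ZAR → MXN → SGD.

1.0090 (arbitrage exists)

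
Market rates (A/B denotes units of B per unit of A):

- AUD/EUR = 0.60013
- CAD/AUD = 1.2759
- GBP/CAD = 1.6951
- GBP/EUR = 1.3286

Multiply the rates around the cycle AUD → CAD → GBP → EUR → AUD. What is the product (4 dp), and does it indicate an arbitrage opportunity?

Around AUD → CAD → GBP → EUR → AUD: 1 ÷ 1.2759 ÷ 1.6951 × 1.3286 ÷ 0.60013 = 1.023616
Product > 1; profitable direction is AUD → CAD → GBP → EUR → AUD.

1.0236 (arbitrage exists)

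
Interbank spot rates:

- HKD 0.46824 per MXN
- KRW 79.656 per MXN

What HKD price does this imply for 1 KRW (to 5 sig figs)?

KRW/HKD = 0.0058783

1 KRW ÷ 79.656 = 0.012554 MXN
0.012554 MXN × 0.46824 = 0.00587828 HKD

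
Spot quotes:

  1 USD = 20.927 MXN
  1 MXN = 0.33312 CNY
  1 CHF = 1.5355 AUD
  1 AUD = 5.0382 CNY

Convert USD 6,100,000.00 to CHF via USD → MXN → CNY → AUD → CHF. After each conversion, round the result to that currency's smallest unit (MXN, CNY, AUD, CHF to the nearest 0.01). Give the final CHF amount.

CHF 5,496,829.83

USD 6,100,000.00 × 20.927 = MXN 127,654,700.00
MXN 127,654,700.00 × 0.33312 = CNY 42,524,333.66
CNY 42,524,333.66 ÷ 5.0382 = AUD 8,440,382.21
AUD 8,440,382.21 ÷ 1.5355 = CHF 5,496,829.83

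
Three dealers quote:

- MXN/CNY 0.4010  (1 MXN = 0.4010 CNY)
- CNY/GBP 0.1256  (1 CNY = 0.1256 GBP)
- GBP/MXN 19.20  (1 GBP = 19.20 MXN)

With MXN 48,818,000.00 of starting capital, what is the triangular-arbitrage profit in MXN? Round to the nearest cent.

Profitable loop is MXN → GBP → CNY → MXN:
MXN 48,818,000.00 ÷ 19.20 = GBP 2,542,604.17
GBP 2,542,604.17 ÷ 0.1256 = CNY 20,243,663.75
CNY 20,243,663.75 ÷ 0.4010 = MXN 50,482,951.99
Profit = MXN 50,482,951.99 − MXN 48,818,000.00

Profit: MXN 1,664,951.99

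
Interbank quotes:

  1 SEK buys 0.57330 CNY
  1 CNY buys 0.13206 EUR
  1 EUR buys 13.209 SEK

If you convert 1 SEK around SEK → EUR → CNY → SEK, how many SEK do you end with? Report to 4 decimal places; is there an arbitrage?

0.9999 (no arbitrage)

Around SEK → EUR → CNY → SEK: 1 ÷ 13.209 ÷ 0.13206 ÷ 0.57330 = 0.999947
Product ≈ 1 (deviation 0.005%, within rounding noise).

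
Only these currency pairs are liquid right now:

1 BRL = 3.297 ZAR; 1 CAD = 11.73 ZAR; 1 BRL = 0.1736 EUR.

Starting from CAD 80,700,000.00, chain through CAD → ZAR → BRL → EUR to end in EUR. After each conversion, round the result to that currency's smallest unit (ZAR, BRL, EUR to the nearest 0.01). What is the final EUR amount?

EUR 49,842,787.26

CAD 80,700,000.00 × 11.73 = ZAR 946,611,000.00
ZAR 946,611,000.00 ÷ 3.297 = BRL 287,112,829.85
BRL 287,112,829.85 × 0.1736 = EUR 49,842,787.26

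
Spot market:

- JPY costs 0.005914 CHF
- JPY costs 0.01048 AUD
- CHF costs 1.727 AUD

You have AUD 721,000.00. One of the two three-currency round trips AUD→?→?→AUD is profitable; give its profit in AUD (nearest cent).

Profit: AUD 18,814.59

Profitable loop is AUD → CHF → JPY → AUD:
AUD 721,000.00 ÷ 1.727 = CHF 417,486.97
CHF 417,486.97 ÷ 0.005914 = JPY 70,592,995
JPY 70,592,995 × 0.01048 = AUD 739,814.59
Profit = AUD 739,814.59 − AUD 721,000.00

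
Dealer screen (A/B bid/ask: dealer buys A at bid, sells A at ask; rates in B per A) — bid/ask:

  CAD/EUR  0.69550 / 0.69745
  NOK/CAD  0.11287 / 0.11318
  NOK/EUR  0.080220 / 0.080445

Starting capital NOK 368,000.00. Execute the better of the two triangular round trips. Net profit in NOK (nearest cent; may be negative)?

Net profit: NOK 5,979.42

Best loop NOK → EUR → CAD → NOK:
NOK 368,000.00 × 0.080220 (sell NOK at bid) = EUR 29,520.96
EUR 29,520.96 ÷ 0.69745 (buy CAD at ask) = CAD 42,326.99
CAD 42,326.99 ÷ 0.11318 (buy NOK at ask) = NOK 373,979.42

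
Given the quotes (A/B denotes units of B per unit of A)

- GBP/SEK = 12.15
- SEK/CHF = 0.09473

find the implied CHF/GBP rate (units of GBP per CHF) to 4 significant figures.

1 CHF ÷ 0.09473 = 10.5563 SEK
10.5563 SEK ÷ 12.15 = 0.868833 GBP

CHF/GBP = 0.8688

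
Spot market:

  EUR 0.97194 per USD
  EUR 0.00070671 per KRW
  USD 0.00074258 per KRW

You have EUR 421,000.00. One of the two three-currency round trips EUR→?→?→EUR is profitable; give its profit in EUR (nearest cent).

Profitable loop is EUR → KRW → USD → EUR:
EUR 421,000.00 ÷ 0.00070671 = KRW 595,718,187
KRW 595,718,187 × 0.00074258 = USD 442,368.41
USD 442,368.41 × 0.97194 = EUR 429,955.55
Profit = EUR 429,955.55 − EUR 421,000.00

Profit: EUR 8,955.55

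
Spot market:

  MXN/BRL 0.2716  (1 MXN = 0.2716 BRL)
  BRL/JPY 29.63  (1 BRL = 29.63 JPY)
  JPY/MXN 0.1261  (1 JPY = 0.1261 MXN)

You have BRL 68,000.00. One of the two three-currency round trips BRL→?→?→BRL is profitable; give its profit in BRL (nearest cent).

Profitable loop is BRL → JPY → MXN → BRL:
BRL 68,000.00 × 29.63 = JPY 2,014,840
JPY 2,014,840 × 0.1261 = MXN 254,071.32
MXN 254,071.32 × 0.2716 = BRL 69,005.77
Profit = BRL 69,005.77 − BRL 68,000.00

Profit: BRL 1,005.77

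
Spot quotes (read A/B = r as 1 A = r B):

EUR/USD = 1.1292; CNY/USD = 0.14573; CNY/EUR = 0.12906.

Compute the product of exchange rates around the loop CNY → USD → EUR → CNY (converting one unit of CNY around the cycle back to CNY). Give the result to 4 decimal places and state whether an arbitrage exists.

Around CNY → USD → EUR → CNY: 1 × 0.14573 ÷ 1.1292 ÷ 0.12906 = 0.999969
Product ≈ 1 (deviation 0.003%, within rounding noise).

1.0000 (no arbitrage)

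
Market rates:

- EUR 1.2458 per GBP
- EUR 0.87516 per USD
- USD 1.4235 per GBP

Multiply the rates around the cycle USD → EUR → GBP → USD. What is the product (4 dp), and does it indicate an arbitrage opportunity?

1.0000 (no arbitrage)

Around USD → EUR → GBP → USD: 1 × 0.87516 ÷ 1.2458 × 1.4235 = 0.999992
Product ≈ 1 (deviation 0.001%, within rounding noise).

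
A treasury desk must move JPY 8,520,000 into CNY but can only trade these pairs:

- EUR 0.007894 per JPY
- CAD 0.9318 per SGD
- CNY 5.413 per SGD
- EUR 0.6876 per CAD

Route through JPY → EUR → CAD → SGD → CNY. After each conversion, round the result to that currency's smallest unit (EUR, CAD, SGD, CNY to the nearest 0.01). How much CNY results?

CNY 568,219.55

JPY 8,520,000 × 0.007894 = EUR 67,256.88
EUR 67,256.88 ÷ 0.6876 = CAD 97,813.96
CAD 97,813.96 ÷ 0.9318 = SGD 104,973.13
SGD 104,973.13 × 5.413 = CNY 568,219.55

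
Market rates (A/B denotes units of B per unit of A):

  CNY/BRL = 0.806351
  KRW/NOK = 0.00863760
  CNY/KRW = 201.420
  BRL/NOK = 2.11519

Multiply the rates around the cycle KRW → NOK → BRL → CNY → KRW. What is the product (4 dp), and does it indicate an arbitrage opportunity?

Around KRW → NOK → BRL → CNY → KRW: 1 × 0.00863760 ÷ 2.11519 ÷ 0.806351 × 201.420 = 1.020052
Product > 1; profitable direction is KRW → NOK → BRL → CNY → KRW.

1.0201 (arbitrage exists)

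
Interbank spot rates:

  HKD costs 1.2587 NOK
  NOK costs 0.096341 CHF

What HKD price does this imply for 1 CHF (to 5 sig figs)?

CHF/HKD = 8.2464

1 CHF ÷ 0.096341 = 10.3798 NOK
10.3798 NOK ÷ 1.2587 = 8.24644 HKD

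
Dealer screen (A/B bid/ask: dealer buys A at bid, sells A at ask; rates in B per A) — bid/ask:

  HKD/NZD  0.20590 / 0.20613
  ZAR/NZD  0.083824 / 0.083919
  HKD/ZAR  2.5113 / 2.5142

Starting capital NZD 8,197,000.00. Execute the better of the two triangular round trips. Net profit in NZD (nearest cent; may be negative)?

Net profit: NZD 174,064.91

Best loop NZD → HKD → ZAR → NZD:
NZD 8,197,000.00 ÷ 0.20613 (buy HKD at ask) = HKD 39,766,166.98
HKD 39,766,166.98 × 2.5113 (sell HKD at bid) = ZAR 99,864,775.14
ZAR 99,864,775.14 × 0.083824 (sell ZAR at bid) = NZD 8,371,064.91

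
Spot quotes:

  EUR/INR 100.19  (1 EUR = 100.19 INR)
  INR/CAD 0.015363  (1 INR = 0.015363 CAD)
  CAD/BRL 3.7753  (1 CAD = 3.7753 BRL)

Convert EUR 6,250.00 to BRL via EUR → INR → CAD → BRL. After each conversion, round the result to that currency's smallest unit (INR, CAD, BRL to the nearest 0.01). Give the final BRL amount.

BRL 36,318.84

EUR 6,250.00 × 100.19 = INR 626,187.50
INR 626,187.50 × 0.015363 = CAD 9,620.12
CAD 9,620.12 × 3.7753 = BRL 36,318.84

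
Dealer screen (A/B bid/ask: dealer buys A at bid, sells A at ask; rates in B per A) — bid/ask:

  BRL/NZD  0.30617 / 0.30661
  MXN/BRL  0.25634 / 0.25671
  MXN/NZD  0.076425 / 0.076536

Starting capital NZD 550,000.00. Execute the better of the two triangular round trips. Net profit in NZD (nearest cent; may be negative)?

Net profit: NZD 13,995.89

Best loop NZD → MXN → BRL → NZD:
NZD 550,000.00 ÷ 0.076536 (buy MXN at ask) = MXN 7,186,160.76
MXN 7,186,160.76 × 0.25634 (sell MXN at bid) = BRL 1,842,100.45
BRL 1,842,100.45 × 0.30617 (sell BRL at bid) = NZD 563,995.89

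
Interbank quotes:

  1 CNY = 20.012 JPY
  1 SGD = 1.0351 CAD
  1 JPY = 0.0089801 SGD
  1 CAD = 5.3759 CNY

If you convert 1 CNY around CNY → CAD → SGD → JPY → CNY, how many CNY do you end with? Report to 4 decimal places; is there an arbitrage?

Around CNY → CAD → SGD → JPY → CNY: 1 ÷ 5.3759 ÷ 1.0351 ÷ 0.0089801 ÷ 20.012 = 0.999988
Product ≈ 1 (deviation 0.001%, within rounding noise).

1.0000 (no arbitrage)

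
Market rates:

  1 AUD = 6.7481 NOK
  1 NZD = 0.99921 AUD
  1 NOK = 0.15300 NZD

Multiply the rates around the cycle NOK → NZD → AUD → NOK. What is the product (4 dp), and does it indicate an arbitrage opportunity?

1.0316 (arbitrage exists)

Around NOK → NZD → AUD → NOK: 1 × 0.15300 × 0.99921 × 6.7481 = 1.031644
Product > 1; profitable direction is NOK → NZD → AUD → NOK.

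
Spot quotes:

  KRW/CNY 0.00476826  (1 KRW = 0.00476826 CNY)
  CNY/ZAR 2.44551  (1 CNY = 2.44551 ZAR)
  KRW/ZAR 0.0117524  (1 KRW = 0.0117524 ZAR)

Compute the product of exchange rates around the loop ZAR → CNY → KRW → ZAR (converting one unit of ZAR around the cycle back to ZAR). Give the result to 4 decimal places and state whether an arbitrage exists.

1.0079 (arbitrage exists)

Around ZAR → CNY → KRW → ZAR: 1 ÷ 2.44551 ÷ 0.00476826 × 0.0117524 = 1.007853
Product > 1; profitable direction is ZAR → CNY → KRW → ZAR.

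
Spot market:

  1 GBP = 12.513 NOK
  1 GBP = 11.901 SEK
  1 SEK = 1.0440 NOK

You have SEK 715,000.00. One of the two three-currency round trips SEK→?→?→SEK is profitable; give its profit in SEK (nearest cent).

Profitable loop is SEK → GBP → NOK → SEK:
SEK 715,000.00 ÷ 11.901 = GBP 60,078.98
GBP 60,078.98 × 12.513 = NOK 751,768.34
NOK 751,768.34 ÷ 1.0440 = SEK 720,084.62
Profit = SEK 720,084.62 − SEK 715,000.00

Profit: SEK 5,084.62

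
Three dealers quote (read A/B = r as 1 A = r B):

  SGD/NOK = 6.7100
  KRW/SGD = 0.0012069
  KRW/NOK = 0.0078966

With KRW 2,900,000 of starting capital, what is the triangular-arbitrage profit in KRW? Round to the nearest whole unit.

Profitable loop is KRW → SGD → NOK → KRW:
KRW 2,900,000 × 0.0012069 = SGD 3,500.01
SGD 3,500.01 × 6.7100 = NOK 23,485.07
NOK 23,485.07 ÷ 0.0078966 = KRW 2,974,073
Profit = KRW 2,974,073 − KRW 2,900,000

Profit: KRW 74,073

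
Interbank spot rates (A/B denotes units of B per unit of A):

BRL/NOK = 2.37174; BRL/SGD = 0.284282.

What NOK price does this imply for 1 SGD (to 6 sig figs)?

SGD/NOK = 8.34291

1 SGD ÷ 0.284282 = 3.51763 BRL
3.51763 BRL × 2.37174 = 8.34291 NOK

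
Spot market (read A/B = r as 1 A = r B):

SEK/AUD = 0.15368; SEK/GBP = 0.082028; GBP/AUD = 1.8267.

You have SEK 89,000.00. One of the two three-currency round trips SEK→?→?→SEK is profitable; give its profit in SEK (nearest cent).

Profitable loop is SEK → AUD → GBP → SEK:
SEK 89,000.00 × 0.15368 = AUD 13,677.52
AUD 13,677.52 ÷ 1.8267 = GBP 7,487.56
GBP 7,487.56 ÷ 0.082028 = SEK 91,280.50
Profit = SEK 91,280.50 − SEK 89,000.00

Profit: SEK 2,280.50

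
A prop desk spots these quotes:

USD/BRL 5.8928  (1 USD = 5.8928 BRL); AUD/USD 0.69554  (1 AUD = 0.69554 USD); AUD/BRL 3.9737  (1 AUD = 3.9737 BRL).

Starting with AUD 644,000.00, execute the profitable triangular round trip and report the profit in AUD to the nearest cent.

Profit: AUD 20,254.65

Profitable loop is AUD → USD → BRL → AUD:
AUD 644,000.00 × 0.69554 = USD 447,927.76
USD 447,927.76 × 5.8928 = BRL 2,639,548.70
BRL 2,639,548.70 ÷ 3.9737 = AUD 664,254.65
Profit = AUD 664,254.65 − AUD 644,000.00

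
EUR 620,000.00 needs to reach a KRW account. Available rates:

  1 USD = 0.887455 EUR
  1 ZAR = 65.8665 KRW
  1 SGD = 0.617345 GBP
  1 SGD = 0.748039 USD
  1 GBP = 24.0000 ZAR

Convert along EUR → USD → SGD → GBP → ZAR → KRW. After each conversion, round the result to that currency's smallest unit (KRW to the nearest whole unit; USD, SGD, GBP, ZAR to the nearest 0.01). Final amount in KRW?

KRW 911,433,258

EUR 620,000.00 ÷ 0.887455 = USD 698,626.97
USD 698,626.97 ÷ 0.748039 = SGD 933,944.58
SGD 933,944.58 × 0.617345 = GBP 576,566.02
GBP 576,566.02 × 24.0000 = ZAR 13,837,584.48
ZAR 13,837,584.48 × 65.8665 = KRW 911,433,258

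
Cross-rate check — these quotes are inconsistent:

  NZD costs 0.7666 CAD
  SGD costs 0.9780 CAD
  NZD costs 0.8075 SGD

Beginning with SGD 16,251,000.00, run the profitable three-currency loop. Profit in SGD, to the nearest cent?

Profit: SGD 490,434.24

Profitable loop is SGD → CAD → NZD → SGD:
SGD 16,251,000.00 × 0.9780 = CAD 15,893,478.00
CAD 15,893,478.00 ÷ 0.7666 = NZD 20,732,426.30
NZD 20,732,426.30 × 0.8075 = SGD 16,741,434.24
Profit = SGD 16,741,434.24 − SGD 16,251,000.00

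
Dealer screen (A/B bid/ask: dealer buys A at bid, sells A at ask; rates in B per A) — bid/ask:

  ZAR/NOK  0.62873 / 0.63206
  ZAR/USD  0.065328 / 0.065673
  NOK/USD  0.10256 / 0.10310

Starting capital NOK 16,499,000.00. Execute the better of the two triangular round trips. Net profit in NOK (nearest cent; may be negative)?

Net profit: NOK 41,171.68

Best loop NOK → ZAR → USD → NOK:
NOK 16,499,000.00 ÷ 0.63206 (buy ZAR at ask) = ZAR 26,103,534.47
ZAR 26,103,534.47 × 0.065328 (sell ZAR at bid) = USD 1,705,291.70
USD 1,705,291.70 ÷ 0.10310 (buy NOK at ask) = NOK 16,540,171.68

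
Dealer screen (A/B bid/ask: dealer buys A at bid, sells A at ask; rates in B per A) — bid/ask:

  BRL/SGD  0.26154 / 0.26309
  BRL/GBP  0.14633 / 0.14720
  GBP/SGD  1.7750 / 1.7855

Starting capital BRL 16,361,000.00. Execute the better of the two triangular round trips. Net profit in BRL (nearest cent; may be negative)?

Net result: BRL -80,029.12 (no profitable arbitrage after spreads)

Best loop BRL → SGD → GBP → BRL:
BRL 16,361,000.00 × 0.26154 (sell BRL at bid) = SGD 4,279,055.94
SGD 4,279,055.94 ÷ 1.7855 (buy GBP at ask) = GBP 2,396,558.91
GBP 2,396,558.91 ÷ 0.14720 (buy BRL at ask) = BRL 16,280,970.88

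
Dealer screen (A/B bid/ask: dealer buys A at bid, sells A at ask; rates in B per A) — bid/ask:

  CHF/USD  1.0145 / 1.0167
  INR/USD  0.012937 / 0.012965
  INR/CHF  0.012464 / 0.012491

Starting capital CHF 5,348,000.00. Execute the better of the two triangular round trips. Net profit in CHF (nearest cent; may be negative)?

Best loop CHF → INR → USD → CHF:
CHF 5,348,000.00 ÷ 0.012491 (buy INR at ask) = INR 428,148,266.75
INR 428,148,266.75 × 0.012937 (sell INR at bid) = USD 5,538,954.13
USD 5,538,954.13 ÷ 1.0167 (buy CHF at ask) = CHF 5,447,972.98

Net profit: CHF 99,972.98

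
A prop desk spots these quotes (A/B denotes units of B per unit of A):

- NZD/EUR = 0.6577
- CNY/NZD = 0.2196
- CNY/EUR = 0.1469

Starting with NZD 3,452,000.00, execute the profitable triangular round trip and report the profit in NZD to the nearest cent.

Profit: NZD 59,012.74

Profitable loop is NZD → CNY → EUR → NZD:
NZD 3,452,000.00 ÷ 0.2196 = CNY 15,719,489.98
CNY 15,719,489.98 × 0.1469 = EUR 2,309,193.08
EUR 2,309,193.08 ÷ 0.6577 = NZD 3,511,012.74
Profit = NZD 3,511,012.74 − NZD 3,452,000.00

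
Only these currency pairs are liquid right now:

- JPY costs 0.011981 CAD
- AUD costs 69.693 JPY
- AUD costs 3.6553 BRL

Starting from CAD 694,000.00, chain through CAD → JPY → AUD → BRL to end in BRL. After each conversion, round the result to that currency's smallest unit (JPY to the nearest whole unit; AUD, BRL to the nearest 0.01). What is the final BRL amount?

CAD 694,000.00 ÷ 0.011981 = JPY 57,925,048
JPY 57,925,048 ÷ 69.693 = AUD 831,145.85
AUD 831,145.85 × 3.6553 = BRL 3,038,087.43

BRL 3,038,087.43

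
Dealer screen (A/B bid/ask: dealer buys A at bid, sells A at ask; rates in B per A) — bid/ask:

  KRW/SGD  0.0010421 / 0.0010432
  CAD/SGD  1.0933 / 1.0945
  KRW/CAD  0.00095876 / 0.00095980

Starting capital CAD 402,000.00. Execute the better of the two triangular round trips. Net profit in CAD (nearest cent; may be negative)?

Best loop CAD → SGD → KRW → CAD:
CAD 402,000.00 × 1.0933 (sell CAD at bid) = SGD 439,506.60
SGD 439,506.60 ÷ 0.0010432 (buy KRW at ask) = KRW 421,306,173
KRW 421,306,173 × 0.00095876 (sell KRW at bid) = CAD 403,931.51

Net profit: CAD 1,931.51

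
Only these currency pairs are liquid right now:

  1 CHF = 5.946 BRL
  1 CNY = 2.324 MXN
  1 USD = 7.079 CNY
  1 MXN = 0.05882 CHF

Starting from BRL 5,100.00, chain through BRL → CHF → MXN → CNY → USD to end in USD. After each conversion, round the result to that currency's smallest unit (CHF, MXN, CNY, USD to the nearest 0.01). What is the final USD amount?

BRL 5,100.00 ÷ 5.946 = CHF 857.72
CHF 857.72 ÷ 0.05882 = MXN 14,582.11
MXN 14,582.11 ÷ 2.324 = CNY 6,274.57
CNY 6,274.57 ÷ 7.079 = USD 886.36

USD 886.36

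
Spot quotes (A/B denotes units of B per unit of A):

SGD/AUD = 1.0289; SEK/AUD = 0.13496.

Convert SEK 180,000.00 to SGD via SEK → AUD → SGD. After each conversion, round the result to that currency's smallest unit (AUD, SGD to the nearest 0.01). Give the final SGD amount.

SEK 180,000.00 × 0.13496 = AUD 24,292.80
AUD 24,292.80 ÷ 1.0289 = SGD 23,610.46

SGD 23,610.46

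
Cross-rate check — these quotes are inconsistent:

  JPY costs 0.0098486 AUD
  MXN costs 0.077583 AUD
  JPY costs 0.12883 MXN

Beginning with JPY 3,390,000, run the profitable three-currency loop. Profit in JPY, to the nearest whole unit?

Profit: JPY 50,399

Profitable loop is JPY → MXN → AUD → JPY:
JPY 3,390,000 × 0.12883 = MXN 436,733.70
MXN 436,733.70 × 0.077583 = AUD 33,883.11
AUD 33,883.11 ÷ 0.0098486 = JPY 3,440,399
Profit = JPY 3,440,399 − JPY 3,390,000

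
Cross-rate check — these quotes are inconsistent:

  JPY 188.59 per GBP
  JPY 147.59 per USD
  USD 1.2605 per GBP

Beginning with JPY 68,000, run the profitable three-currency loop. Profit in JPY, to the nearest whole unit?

Profitable loop is JPY → USD → GBP → JPY:
JPY 68,000 ÷ 147.59 = USD 460.74
USD 460.74 ÷ 1.2605 = GBP 365.52
GBP 365.52 × 188.59 = JPY 68,933
Profit = JPY 68,933 − JPY 68,000

Profit: JPY 933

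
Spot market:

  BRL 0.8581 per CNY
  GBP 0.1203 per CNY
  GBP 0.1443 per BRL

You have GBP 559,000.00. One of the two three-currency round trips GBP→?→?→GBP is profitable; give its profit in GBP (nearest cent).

Profitable loop is GBP → CNY → BRL → GBP:
GBP 559,000.00 ÷ 0.1203 = CNY 4,646,716.54
CNY 4,646,716.54 × 0.8581 = BRL 3,987,347.46
BRL 3,987,347.46 × 0.1443 = GBP 575,374.24
Profit = GBP 575,374.24 − GBP 559,000.00

Profit: GBP 16,374.24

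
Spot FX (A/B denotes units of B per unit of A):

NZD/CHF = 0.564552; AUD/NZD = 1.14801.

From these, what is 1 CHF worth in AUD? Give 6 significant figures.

CHF/AUD = 1.54294

1 CHF ÷ 0.564552 = 1.77132 NZD
1.77132 NZD ÷ 1.14801 = 1.54294 AUD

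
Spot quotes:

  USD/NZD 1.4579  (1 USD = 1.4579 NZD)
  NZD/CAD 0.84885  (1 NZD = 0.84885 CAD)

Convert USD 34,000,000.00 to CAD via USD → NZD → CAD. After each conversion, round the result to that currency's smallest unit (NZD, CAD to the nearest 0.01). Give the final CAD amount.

USD 34,000,000.00 × 1.4579 = NZD 49,568,600.00
NZD 49,568,600.00 × 0.84885 = CAD 42,076,306.11

CAD 42,076,306.11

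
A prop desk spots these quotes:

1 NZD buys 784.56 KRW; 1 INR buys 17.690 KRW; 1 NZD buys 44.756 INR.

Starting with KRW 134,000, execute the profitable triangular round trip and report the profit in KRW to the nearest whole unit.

Profitable loop is KRW → NZD → INR → KRW:
KRW 134,000 ÷ 784.56 = NZD 170.80
NZD 170.80 × 44.756 = INR 7,644.16
INR 7,644.16 × 17.690 = KRW 135,225
Profit = KRW 135,225 − KRW 134,000

Profit: KRW 1,225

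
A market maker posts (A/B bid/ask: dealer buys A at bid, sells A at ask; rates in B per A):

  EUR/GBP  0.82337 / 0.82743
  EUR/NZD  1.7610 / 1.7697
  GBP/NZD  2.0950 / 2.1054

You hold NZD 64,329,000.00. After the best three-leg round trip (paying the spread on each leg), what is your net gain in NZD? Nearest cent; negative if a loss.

Net profit: NZD 698,981.68

Best loop NZD → GBP → EUR → NZD:
NZD 64,329,000.00 ÷ 2.1054 (buy GBP at ask) = GBP 30,554,288.97
GBP 30,554,288.97 ÷ 0.82743 (buy EUR at ask) = EUR 36,926,735.76
EUR 36,926,735.76 × 1.7610 (sell EUR at bid) = NZD 65,027,981.68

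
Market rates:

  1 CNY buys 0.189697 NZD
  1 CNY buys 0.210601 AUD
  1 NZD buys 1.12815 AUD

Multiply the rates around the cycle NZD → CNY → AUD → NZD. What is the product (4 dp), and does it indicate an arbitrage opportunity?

0.9841 (arbitrage exists)

Around NZD → CNY → AUD → NZD: 1 ÷ 0.189697 × 0.210601 ÷ 1.12815 = 0.984086
Product < 1; profitable direction is NZD → AUD → CNY → NZD.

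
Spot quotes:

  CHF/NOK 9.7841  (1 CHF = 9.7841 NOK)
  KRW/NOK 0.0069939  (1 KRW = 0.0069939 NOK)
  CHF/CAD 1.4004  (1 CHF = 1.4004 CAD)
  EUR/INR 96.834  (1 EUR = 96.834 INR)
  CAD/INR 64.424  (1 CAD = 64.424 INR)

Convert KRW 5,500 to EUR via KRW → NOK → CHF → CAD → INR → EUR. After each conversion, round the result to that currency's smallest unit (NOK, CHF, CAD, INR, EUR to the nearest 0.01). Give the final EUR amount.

EUR 3.66

KRW 5,500 × 0.0069939 = NOK 38.47
NOK 38.47 ÷ 9.7841 = CHF 3.93
CHF 3.93 × 1.4004 = CAD 5.50
CAD 5.50 × 64.424 = INR 354.33
INR 354.33 ÷ 96.834 = EUR 3.66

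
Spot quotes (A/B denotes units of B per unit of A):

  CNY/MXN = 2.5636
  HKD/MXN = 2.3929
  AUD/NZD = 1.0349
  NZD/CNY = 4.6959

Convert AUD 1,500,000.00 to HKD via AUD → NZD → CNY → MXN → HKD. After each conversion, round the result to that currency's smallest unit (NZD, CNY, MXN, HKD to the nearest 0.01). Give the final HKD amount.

HKD 7,809,697.27

AUD 1,500,000.00 × 1.0349 = NZD 1,552,350.00
NZD 1,552,350.00 × 4.6959 = CNY 7,289,680.37
CNY 7,289,680.37 × 2.5636 = MXN 18,687,824.60
MXN 18,687,824.60 ÷ 2.3929 = HKD 7,809,697.27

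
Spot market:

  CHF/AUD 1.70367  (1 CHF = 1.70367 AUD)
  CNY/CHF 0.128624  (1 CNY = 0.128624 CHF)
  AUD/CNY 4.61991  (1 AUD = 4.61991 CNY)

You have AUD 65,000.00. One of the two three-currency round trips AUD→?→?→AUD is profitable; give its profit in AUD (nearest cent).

Profitable loop is AUD → CNY → CHF → AUD:
AUD 65,000.00 × 4.61991 = CNY 300,294.15
CNY 300,294.15 × 0.128624 = CHF 38,625.03
CHF 38,625.03 × 1.70367 = AUD 65,804.31
Profit = AUD 65,804.31 − AUD 65,000.00

Profit: AUD 804.31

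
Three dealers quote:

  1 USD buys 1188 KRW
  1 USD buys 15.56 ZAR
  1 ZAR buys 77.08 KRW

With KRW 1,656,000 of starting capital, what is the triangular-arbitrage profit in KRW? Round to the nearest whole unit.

Profitable loop is KRW → USD → ZAR → KRW:
KRW 1,656,000 ÷ 1188 = USD 1,393.94
USD 1,393.94 × 15.56 = ZAR 21,689.70
ZAR 21,689.70 × 77.08 = KRW 1,671,842
Profit = KRW 1,671,842 − KRW 1,656,000

Profit: KRW 15,842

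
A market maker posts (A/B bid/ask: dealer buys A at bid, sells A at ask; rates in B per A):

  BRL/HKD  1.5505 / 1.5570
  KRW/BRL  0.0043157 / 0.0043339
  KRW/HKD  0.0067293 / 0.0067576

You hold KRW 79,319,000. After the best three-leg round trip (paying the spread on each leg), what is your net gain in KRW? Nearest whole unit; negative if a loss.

Net result: KRW -218,428 (no profitable arbitrage after spreads)

Best loop KRW → HKD → BRL → KRW:
KRW 79,319,000 × 0.0067293 (sell KRW at bid) = HKD 533,761.35
HKD 533,761.35 ÷ 1.5570 (buy BRL at ask) = BRL 342,813.97
BRL 342,813.97 ÷ 0.0043339 (buy KRW at ask) = KRW 79,100,572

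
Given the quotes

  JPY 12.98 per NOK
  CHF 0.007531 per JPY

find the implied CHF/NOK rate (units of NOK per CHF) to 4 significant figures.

1 CHF ÷ 0.007531 = 132.784 JPY
132.784 JPY ÷ 12.98 = 10.2299 NOK

CHF/NOK = 10.23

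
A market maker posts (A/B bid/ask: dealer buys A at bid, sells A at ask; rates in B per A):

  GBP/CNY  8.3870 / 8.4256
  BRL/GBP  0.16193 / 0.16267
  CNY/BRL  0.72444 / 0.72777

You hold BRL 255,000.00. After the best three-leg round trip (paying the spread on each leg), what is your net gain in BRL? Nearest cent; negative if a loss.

Best loop BRL → CNY → GBP → BRL:
BRL 255,000.00 ÷ 0.72777 (buy CNY at ask) = CNY 350,385.42
CNY 350,385.42 ÷ 8.4256 (buy GBP at ask) = GBP 41,585.81
GBP 41,585.81 ÷ 0.16267 (buy BRL at ask) = BRL 255,645.25

Net profit: BRL 645.25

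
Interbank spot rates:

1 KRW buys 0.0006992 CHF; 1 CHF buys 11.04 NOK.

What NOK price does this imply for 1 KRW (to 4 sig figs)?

1 KRW × 0.0006992 = 0.0006992 CHF
0.0006992 CHF × 11.04 = 0.00771917 NOK

KRW/NOK = 0.007719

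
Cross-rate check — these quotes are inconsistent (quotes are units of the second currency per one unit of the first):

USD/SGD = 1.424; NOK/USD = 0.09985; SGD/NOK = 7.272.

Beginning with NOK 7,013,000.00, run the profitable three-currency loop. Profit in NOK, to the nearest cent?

Profitable loop is NOK → USD → SGD → NOK:
NOK 7,013,000.00 × 0.09985 = USD 700,248.05
USD 700,248.05 × 1.424 = SGD 997,153.22
SGD 997,153.22 × 7.272 = NOK 7,251,298.24
Profit = NOK 7,251,298.24 − NOK 7,013,000.00

Profit: NOK 238,298.24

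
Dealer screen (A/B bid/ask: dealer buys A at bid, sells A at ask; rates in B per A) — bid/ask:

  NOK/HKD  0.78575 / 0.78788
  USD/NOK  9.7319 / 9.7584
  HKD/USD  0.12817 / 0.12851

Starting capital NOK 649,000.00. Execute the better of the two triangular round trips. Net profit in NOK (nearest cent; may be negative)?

Best loop NOK → USD → HKD → NOK:
NOK 649,000.00 ÷ 9.7584 (buy USD at ask) = USD 66,506.80
USD 66,506.80 ÷ 0.12851 (buy HKD at ask) = HKD 517,522.41
HKD 517,522.41 ÷ 0.78788 (buy NOK at ask) = NOK 656,854.35

Net profit: NOK 7,854.35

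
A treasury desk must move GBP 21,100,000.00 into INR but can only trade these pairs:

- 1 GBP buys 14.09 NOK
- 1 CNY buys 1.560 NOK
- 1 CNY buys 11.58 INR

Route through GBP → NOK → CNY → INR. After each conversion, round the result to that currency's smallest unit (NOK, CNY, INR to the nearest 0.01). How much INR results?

GBP 21,100,000.00 × 14.09 = NOK 297,299,000.00
NOK 297,299,000.00 ÷ 1.560 = CNY 190,576,282.05
CNY 190,576,282.05 × 11.58 = INR 2,206,873,346.14

INR 2,206,873,346.14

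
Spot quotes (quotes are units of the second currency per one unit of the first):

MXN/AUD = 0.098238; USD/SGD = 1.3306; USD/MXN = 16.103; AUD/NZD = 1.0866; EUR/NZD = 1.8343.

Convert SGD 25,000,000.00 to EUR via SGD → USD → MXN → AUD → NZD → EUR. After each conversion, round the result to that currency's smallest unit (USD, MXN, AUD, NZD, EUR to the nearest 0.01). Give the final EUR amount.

SGD 25,000,000.00 ÷ 1.3306 = USD 18,788,516.46
USD 18,788,516.46 × 16.103 = MXN 302,551,480.56
MXN 302,551,480.56 × 0.098238 = AUD 29,722,052.35
AUD 29,722,052.35 × 1.0866 = NZD 32,295,982.08
NZD 32,295,982.08 ÷ 1.8343 = EUR 17,606,706.69

EUR 17,606,706.69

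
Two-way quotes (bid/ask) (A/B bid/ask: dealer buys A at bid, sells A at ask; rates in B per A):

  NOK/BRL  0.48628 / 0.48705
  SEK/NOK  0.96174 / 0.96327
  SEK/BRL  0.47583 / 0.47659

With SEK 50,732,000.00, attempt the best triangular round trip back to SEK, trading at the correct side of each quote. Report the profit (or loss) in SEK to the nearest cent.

Net profit: SEK 721,180.01

Best loop SEK → BRL → NOK → SEK:
SEK 50,732,000.00 × 0.47583 (sell SEK at bid) = BRL 24,139,807.56
BRL 24,139,807.56 ÷ 0.48705 (buy NOK at ask) = NOK 49,563,304.71
NOK 49,563,304.71 ÷ 0.96327 (buy SEK at ask) = SEK 51,453,180.01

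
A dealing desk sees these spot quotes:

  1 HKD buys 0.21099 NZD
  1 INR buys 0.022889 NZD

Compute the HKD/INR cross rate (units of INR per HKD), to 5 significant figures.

1 HKD × 0.21099 = 0.21099 NZD
0.21099 NZD ÷ 0.022889 = 9.21796 INR

HKD/INR = 9.2180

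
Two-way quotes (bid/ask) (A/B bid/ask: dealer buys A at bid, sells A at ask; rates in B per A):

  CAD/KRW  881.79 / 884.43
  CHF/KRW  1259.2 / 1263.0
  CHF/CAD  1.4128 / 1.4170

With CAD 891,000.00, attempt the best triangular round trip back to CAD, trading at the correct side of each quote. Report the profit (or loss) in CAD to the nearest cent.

Best loop CAD → CHF → KRW → CAD:
CAD 891,000.00 ÷ 1.4170 (buy CHF at ask) = CHF 628,793.23
CHF 628,793.23 × 1259.2 (sell CHF at bid) = KRW 791,776,429
KRW 791,776,429 ÷ 884.43 (buy CAD at ask) = CAD 895,239.23

Net profit: CAD 4,239.23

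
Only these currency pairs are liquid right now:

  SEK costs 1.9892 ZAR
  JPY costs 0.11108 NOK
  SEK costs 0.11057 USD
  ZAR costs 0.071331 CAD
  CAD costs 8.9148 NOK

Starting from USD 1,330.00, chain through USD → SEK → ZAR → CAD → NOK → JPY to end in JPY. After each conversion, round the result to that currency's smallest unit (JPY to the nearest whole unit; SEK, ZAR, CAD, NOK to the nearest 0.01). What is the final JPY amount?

USD 1,330.00 ÷ 0.11057 = SEK 12,028.58
SEK 12,028.58 × 1.9892 = ZAR 23,927.25
ZAR 23,927.25 × 0.071331 = CAD 1,706.75
CAD 1,706.75 × 8.9148 = NOK 15,215.33
NOK 15,215.33 ÷ 0.11108 = JPY 136,976

JPY 136,976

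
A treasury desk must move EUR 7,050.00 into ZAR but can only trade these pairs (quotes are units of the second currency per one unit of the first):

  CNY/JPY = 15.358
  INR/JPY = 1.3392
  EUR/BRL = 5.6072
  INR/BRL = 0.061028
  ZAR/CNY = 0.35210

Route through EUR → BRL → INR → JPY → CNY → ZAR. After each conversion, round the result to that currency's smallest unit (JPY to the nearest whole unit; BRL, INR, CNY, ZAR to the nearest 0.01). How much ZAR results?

EUR 7,050.00 × 5.6072 = BRL 39,530.76
BRL 39,530.76 ÷ 0.061028 = INR 647,747.92
INR 647,747.92 × 1.3392 = JPY 867,464
JPY 867,464 ÷ 15.358 = CNY 56,482.88
CNY 56,482.88 ÷ 0.35210 = ZAR 160,417.15

ZAR 160,417.15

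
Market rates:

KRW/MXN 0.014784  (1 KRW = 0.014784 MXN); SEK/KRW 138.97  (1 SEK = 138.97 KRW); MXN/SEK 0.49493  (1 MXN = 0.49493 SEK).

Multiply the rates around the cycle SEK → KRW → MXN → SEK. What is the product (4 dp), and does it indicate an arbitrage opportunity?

Around SEK → KRW → MXN → SEK: 1 × 138.97 × 0.014784 × 0.49493 = 1.016850
Product > 1; profitable direction is SEK → KRW → MXN → SEK.

1.0168 (arbitrage exists)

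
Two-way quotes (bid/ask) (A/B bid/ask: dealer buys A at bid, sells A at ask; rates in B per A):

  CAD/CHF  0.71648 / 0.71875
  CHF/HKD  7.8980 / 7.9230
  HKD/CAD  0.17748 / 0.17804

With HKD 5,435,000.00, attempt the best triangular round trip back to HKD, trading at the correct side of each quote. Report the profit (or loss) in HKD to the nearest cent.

Net profit: HKD 23,460.47

Best loop HKD → CAD → CHF → HKD:
HKD 5,435,000.00 × 0.17748 (sell HKD at bid) = CAD 964,603.80
CAD 964,603.80 × 0.71648 (sell CAD at bid) = CHF 691,119.33
CHF 691,119.33 × 7.8980 (sell CHF at bid) = HKD 5,458,460.47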